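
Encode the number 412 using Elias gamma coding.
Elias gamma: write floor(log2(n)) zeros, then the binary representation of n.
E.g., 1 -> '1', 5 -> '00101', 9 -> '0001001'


num_bits = floor(log2(412)) + 1 = 9
leading_zeros = num_bits - 1 = 8
binary(412) = 110011100

Elias gamma(412) = '00000000' + '110011100' = 00000000110011100 (17 bits)


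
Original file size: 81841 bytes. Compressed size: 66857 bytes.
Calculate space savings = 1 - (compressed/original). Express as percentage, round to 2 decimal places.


ratio = compressed/original = 66857/81841 = 0.816913
savings = 1 - ratio = 1 - 0.816913 = 0.183087
as a percentage: 0.183087 * 100 = 18.31%

Space savings = 1 - 66857/81841 = 18.31%


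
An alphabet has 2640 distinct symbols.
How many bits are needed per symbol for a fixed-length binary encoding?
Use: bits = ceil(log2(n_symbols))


log2(2640) = 11.3663
Bracket: 2^11 = 2048 < 2640 <= 2^12 = 4096
So ceil(log2(2640)) = 12

bits = ceil(log2(2640)) = ceil(11.3663) = 12 bits


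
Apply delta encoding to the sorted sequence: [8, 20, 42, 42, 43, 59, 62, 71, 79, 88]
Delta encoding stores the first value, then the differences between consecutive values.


First value: 8
Deltas:
  20 - 8 = 12
  42 - 20 = 22
  42 - 42 = 0
  43 - 42 = 1
  59 - 43 = 16
  62 - 59 = 3
  71 - 62 = 9
  79 - 71 = 8
  88 - 79 = 9


Delta encoded: [8, 12, 22, 0, 1, 16, 3, 9, 8, 9]


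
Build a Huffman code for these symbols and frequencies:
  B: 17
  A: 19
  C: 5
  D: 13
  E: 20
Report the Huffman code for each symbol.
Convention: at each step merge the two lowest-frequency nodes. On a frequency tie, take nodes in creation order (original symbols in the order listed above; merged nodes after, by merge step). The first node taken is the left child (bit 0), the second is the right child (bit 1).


Huffman tree construction:
Step 1: Merge C(5) + D(13) = 18
Step 2: Merge B(17) + (C+D)(18) = 35
Step 3: Merge A(19) + E(20) = 39
Step 4: Merge (B+(C+D))(35) + (A+E)(39) = 74
Read each symbol's code off the tree from the root (left child = 0, right child = 1).

Codes:
  B: 00 (length 2)
  A: 10 (length 2)
  C: 010 (length 3)
  D: 011 (length 3)
  E: 11 (length 2)
Average code length: 166/74 = 2.2432 bits/symbol


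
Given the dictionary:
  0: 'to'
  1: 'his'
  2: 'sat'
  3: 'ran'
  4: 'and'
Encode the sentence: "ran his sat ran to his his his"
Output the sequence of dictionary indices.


Look up each word in the dictionary:
  'ran' -> 3
  'his' -> 1
  'sat' -> 2
  'ran' -> 3
  'to' -> 0
  'his' -> 1
  'his' -> 1
  'his' -> 1

Encoded: [3, 1, 2, 3, 0, 1, 1, 1]


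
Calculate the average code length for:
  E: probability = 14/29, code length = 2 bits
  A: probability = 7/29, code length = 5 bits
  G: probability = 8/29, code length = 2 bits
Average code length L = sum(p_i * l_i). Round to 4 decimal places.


Weighted contributions p_i * l_i:
  E: (14/29) * 2 = 28/29
  A: (7/29) * 5 = 35/29
  G: (8/29) * 2 = 16/29
Sum = (28 + 35 + 16)/29 = 79/29

L = 79/29 = 2.7241 bits/symbol


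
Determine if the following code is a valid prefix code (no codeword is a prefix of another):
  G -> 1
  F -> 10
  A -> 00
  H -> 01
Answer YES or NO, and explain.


Checking each pair (does one codeword prefix another?):
  G='1' vs F='10': prefix -- VIOLATION

NO -- this is NOT a valid prefix code. G (1) is a prefix of F (10).


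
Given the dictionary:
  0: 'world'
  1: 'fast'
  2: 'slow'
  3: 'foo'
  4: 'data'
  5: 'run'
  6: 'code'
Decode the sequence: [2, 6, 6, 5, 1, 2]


Look up each index in the dictionary:
  2 -> 'slow'
  6 -> 'code'
  6 -> 'code'
  5 -> 'run'
  1 -> 'fast'
  2 -> 'slow'

Decoded: "slow code code run fast slow"


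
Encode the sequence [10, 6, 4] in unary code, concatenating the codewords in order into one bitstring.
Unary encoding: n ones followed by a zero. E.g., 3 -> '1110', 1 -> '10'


Encode each number as n ones followed by a terminating 0:
  10 -> 11111111110 (11 bits)
  6 -> 1111110 (7 bits)
  4 -> 11110 (5 bits)
Total length = 11 + 7 + 5 = 23 bits.

Unary([10, 6, 4]) = 11111111110111111011110 (23 bits)


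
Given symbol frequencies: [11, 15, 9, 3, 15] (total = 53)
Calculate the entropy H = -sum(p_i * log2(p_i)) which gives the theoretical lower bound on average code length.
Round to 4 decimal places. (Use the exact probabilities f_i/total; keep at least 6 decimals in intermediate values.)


Per-symbol terms -p_i * log2(p_i) with p_i = f_i/53:
  p = 11/53 = 0.207547: log2(p) = -2.268489, -p*log2(p) = 0.470818
  p = 15/53 = 0.283019: log2(p) = -1.821030, -p*log2(p) = 0.515386
  p = 9/53 = 0.169811: log2(p) = -2.557995, -p*log2(p) = 0.434377
  p = 3/53 = 0.056604: log2(p) = -4.142958, -p*log2(p) = 0.234507
  p = 15/53 = 0.283019: log2(p) = -1.821030, -p*log2(p) = 0.515386
H = 0.470818 + 0.515386 + 0.434377 + 0.234507 + 0.515386 = 2.170474

H = 2.1705 bits/symbol


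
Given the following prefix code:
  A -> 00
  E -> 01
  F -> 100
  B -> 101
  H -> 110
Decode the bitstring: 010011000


Decoding step by step:
Bits 01 -> E
Bits 00 -> A
Bits 110 -> H
Bits 00 -> A


Decoded message: EAHA


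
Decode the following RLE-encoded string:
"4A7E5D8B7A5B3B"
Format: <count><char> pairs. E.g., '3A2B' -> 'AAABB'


Expanding each <count><char> pair:
  4A -> 'AAAA'
  7E -> 'EEEEEEE'
  5D -> 'DDDDD'
  8B -> 'BBBBBBBB'
  7A -> 'AAAAAAA'
  5B -> 'BBBBB'
  3B -> 'BBB'

Decoded = AAAAEEEEEEEDDDDDBBBBBBBBAAAAAAABBBBBBBB


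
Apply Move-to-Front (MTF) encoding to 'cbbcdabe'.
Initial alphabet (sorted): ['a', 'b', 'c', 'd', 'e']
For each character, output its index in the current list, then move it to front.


MTF encoding:
'c': index 2 in ['a', 'b', 'c', 'd', 'e'] -> ['c', 'a', 'b', 'd', 'e']
'b': index 2 in ['c', 'a', 'b', 'd', 'e'] -> ['b', 'c', 'a', 'd', 'e']
'b': index 0 in ['b', 'c', 'a', 'd', 'e'] -> ['b', 'c', 'a', 'd', 'e']
'c': index 1 in ['b', 'c', 'a', 'd', 'e'] -> ['c', 'b', 'a', 'd', 'e']
'd': index 3 in ['c', 'b', 'a', 'd', 'e'] -> ['d', 'c', 'b', 'a', 'e']
'a': index 3 in ['d', 'c', 'b', 'a', 'e'] -> ['a', 'd', 'c', 'b', 'e']
'b': index 3 in ['a', 'd', 'c', 'b', 'e'] -> ['b', 'a', 'd', 'c', 'e']
'e': index 4 in ['b', 'a', 'd', 'c', 'e'] -> ['e', 'b', 'a', 'd', 'c']


Output: [2, 2, 0, 1, 3, 3, 3, 4]


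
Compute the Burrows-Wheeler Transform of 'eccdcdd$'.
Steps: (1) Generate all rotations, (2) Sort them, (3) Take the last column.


Rotations (sorted):
  0: $eccdcdd -> last char: d
  1: ccdcdd$e -> last char: e
  2: cdcdd$ec -> last char: c
  3: cdd$eccd -> last char: d
  4: d$eccdcd -> last char: d
  5: dcdd$ecc -> last char: c
  6: dd$eccdc -> last char: c
  7: eccdcdd$ -> last char: $


BWT = decddcc$


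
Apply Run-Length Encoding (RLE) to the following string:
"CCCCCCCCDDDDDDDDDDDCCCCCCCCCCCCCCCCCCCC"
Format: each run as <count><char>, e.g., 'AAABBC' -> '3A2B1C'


Scanning runs left to right:
  i=0: run of 'C' x 8 -> '8C'
  i=8: run of 'D' x 11 -> '11D'
  i=19: run of 'C' x 20 -> '20C'

RLE = 8C11D20C


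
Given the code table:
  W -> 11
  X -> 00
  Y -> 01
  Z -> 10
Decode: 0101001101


Decoding:
01 -> Y
01 -> Y
00 -> X
11 -> W
01 -> Y


Result: YYXWY


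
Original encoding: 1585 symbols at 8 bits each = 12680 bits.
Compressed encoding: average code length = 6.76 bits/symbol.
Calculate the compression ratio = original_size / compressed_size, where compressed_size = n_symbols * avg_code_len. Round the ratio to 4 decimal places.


original_size = n_symbols * orig_bits = 1585 * 8 = 12680 bits
compressed_size = n_symbols * avg_code_len = 1585 * 6.76 = 10714.6 bits
ratio = original_size / compressed_size = 12680 / 10714.6 = 1.1834

Compression ratio = 1.1834


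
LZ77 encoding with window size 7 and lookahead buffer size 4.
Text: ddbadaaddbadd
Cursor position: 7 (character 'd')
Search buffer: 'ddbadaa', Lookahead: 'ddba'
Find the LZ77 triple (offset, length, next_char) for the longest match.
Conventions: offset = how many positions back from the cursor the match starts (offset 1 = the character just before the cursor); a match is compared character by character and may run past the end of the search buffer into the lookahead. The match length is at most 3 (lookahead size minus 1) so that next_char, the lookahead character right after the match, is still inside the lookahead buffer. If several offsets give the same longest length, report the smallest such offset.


Try each offset into the search buffer:
  offset=1 (pos 6, char 'a'): match length 0
  offset=2 (pos 5, char 'a'): match length 0
  offset=3 (pos 4, char 'd'): match length 1
  offset=4 (pos 3, char 'a'): match length 0
  offset=5 (pos 2, char 'b'): match length 0
  offset=6 (pos 1, char 'd'): match length 1
  offset=7 (pos 0, char 'd'): match length 3
Longest match has length 3 at offset 7.
next_char = character at position 7 + 3 = 10 -> 'a'

Best match: offset=7, length=3 (matching 'ddb' starting at position 0)
LZ77 triple: (7, 3, 'a')


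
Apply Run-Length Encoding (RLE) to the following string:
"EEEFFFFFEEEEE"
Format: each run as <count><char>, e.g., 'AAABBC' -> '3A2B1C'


Scanning runs left to right:
  i=0: run of 'E' x 3 -> '3E'
  i=3: run of 'F' x 5 -> '5F'
  i=8: run of 'E' x 5 -> '5E'

RLE = 3E5F5E


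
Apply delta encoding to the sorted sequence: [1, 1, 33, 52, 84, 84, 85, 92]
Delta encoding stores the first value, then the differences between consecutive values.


First value: 1
Deltas:
  1 - 1 = 0
  33 - 1 = 32
  52 - 33 = 19
  84 - 52 = 32
  84 - 84 = 0
  85 - 84 = 1
  92 - 85 = 7


Delta encoded: [1, 0, 32, 19, 32, 0, 1, 7]


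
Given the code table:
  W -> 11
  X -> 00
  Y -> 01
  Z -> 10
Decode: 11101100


Decoding:
11 -> W
10 -> Z
11 -> W
00 -> X


Result: WZWX


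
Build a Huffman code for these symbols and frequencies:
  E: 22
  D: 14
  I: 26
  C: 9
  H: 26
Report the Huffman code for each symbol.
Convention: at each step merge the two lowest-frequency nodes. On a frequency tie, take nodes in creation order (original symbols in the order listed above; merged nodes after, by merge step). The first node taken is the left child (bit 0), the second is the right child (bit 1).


Huffman tree construction:
Step 1: Merge C(9) + D(14) = 23
Step 2: Merge E(22) + (C+D)(23) = 45
Step 3: Merge I(26) + H(26) = 52
Step 4: Merge (E+(C+D))(45) + (I+H)(52) = 97
Read each symbol's code off the tree from the root (left child = 0, right child = 1).

Codes:
  E: 00 (length 2)
  D: 011 (length 3)
  I: 10 (length 2)
  C: 010 (length 3)
  H: 11 (length 2)
Average code length: 217/97 = 2.2371 bits/symbol


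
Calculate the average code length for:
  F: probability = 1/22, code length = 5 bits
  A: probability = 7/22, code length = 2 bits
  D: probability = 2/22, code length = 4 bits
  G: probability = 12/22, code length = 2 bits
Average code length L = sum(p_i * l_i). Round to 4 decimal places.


Weighted contributions p_i * l_i:
  F: (1/22) * 5 = 5/22
  A: (7/22) * 2 = 14/22
  D: (2/22) * 4 = 8/22
  G: (12/22) * 2 = 24/22
Sum = (5 + 14 + 8 + 24)/22 = 51/22

L = 51/22 = 2.3182 bits/symbol


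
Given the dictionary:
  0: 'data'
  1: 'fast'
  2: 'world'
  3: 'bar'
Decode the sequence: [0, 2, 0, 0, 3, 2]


Look up each index in the dictionary:
  0 -> 'data'
  2 -> 'world'
  0 -> 'data'
  0 -> 'data'
  3 -> 'bar'
  2 -> 'world'

Decoded: "data world data data bar world"


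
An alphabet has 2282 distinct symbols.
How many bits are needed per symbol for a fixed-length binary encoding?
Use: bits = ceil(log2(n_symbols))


log2(2282) = 11.1561
Bracket: 2^11 = 2048 < 2282 <= 2^12 = 4096
So ceil(log2(2282)) = 12

bits = ceil(log2(2282)) = ceil(11.1561) = 12 bits


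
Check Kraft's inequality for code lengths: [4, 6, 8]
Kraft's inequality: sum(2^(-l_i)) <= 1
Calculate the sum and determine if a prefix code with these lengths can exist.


Sum = 2^(-4) + 2^(-6) + 2^(-8)
    = 0.0625 + 0.015625 + 0.00390625
    = 21/256 = 0.08203125
Since 0.08203125 <= 1, Kraft's inequality IS satisfied.
A prefix code with these lengths CAN exist.

Kraft sum = 0.08203125. Satisfied.


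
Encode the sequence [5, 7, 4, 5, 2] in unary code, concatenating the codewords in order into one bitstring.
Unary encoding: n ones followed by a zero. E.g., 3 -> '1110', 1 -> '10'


Encode each number as n ones followed by a terminating 0:
  5 -> 111110 (6 bits)
  7 -> 11111110 (8 bits)
  4 -> 11110 (5 bits)
  5 -> 111110 (6 bits)
  2 -> 110 (3 bits)
Total length = 6 + 8 + 5 + 6 + 3 = 28 bits.

Unary([5, 7, 4, 5, 2]) = 1111101111111011110111110110 (28 bits)


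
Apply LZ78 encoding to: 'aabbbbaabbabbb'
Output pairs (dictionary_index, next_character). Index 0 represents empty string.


LZ78 encoding steps:
Dictionary: {0: ''}
Step 1: w='' (idx 0), next='a' -> output (0, 'a'), add 'a' as idx 1
Step 2: w='a' (idx 1), next='b' -> output (1, 'b'), add 'ab' as idx 2
Step 3: w='' (idx 0), next='b' -> output (0, 'b'), add 'b' as idx 3
Step 4: w='b' (idx 3), next='b' -> output (3, 'b'), add 'bb' as idx 4
Step 5: w='a' (idx 1), next='a' -> output (1, 'a'), add 'aa' as idx 5
Step 6: w='bb' (idx 4), next='a' -> output (4, 'a'), add 'bba' as idx 6
Step 7: w='bb' (idx 4), next='b' -> output (4, 'b'), add 'bbb' as idx 7


Encoded: [(0, 'a'), (1, 'b'), (0, 'b'), (3, 'b'), (1, 'a'), (4, 'a'), (4, 'b')]


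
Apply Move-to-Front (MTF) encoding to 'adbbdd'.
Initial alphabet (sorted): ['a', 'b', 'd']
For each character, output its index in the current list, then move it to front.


MTF encoding:
'a': index 0 in ['a', 'b', 'd'] -> ['a', 'b', 'd']
'd': index 2 in ['a', 'b', 'd'] -> ['d', 'a', 'b']
'b': index 2 in ['d', 'a', 'b'] -> ['b', 'd', 'a']
'b': index 0 in ['b', 'd', 'a'] -> ['b', 'd', 'a']
'd': index 1 in ['b', 'd', 'a'] -> ['d', 'b', 'a']
'd': index 0 in ['d', 'b', 'a'] -> ['d', 'b', 'a']


Output: [0, 2, 2, 0, 1, 0]


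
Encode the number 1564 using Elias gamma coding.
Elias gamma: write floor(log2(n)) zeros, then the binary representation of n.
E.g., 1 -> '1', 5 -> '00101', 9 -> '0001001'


num_bits = floor(log2(1564)) + 1 = 11
leading_zeros = num_bits - 1 = 10
binary(1564) = 11000011100

Elias gamma(1564) = '0000000000' + '11000011100' = 000000000011000011100 (21 bits)


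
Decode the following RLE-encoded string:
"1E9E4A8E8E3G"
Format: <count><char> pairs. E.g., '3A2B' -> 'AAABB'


Expanding each <count><char> pair:
  1E -> 'E'
  9E -> 'EEEEEEEEE'
  4A -> 'AAAA'
  8E -> 'EEEEEEEE'
  8E -> 'EEEEEEEE'
  3G -> 'GGG'

Decoded = EEEEEEEEEEAAAAEEEEEEEEEEEEEEEEGGG


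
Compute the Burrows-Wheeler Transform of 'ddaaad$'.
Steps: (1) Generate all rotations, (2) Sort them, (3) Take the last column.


Rotations (sorted):
  0: $ddaaad -> last char: d
  1: aaad$dd -> last char: d
  2: aad$dda -> last char: a
  3: ad$ddaa -> last char: a
  4: d$ddaaa -> last char: a
  5: daaad$d -> last char: d
  6: ddaaad$ -> last char: $


BWT = ddaaad$


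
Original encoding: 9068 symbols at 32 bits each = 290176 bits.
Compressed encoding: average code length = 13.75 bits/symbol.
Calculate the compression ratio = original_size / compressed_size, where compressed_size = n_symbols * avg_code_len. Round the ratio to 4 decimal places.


original_size = n_symbols * orig_bits = 9068 * 32 = 290176 bits
compressed_size = n_symbols * avg_code_len = 9068 * 13.75 = 124685.0 bits
ratio = original_size / compressed_size = 290176 / 124685.0 = 2.3273

Compression ratio = 2.3273


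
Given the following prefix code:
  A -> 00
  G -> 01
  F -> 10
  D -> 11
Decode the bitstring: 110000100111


Decoding step by step:
Bits 11 -> D
Bits 00 -> A
Bits 00 -> A
Bits 10 -> F
Bits 01 -> G
Bits 11 -> D


Decoded message: DAAFGD


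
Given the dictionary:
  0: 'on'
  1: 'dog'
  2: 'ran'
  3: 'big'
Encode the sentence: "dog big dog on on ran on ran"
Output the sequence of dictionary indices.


Look up each word in the dictionary:
  'dog' -> 1
  'big' -> 3
  'dog' -> 1
  'on' -> 0
  'on' -> 0
  'ran' -> 2
  'on' -> 0
  'ran' -> 2

Encoded: [1, 3, 1, 0, 0, 2, 0, 2]


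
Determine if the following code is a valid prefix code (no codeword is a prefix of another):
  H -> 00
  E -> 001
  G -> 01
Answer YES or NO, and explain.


Checking each pair (does one codeword prefix another?):
  H='00' vs E='001': prefix -- VIOLATION

NO -- this is NOT a valid prefix code. H (00) is a prefix of E (001).


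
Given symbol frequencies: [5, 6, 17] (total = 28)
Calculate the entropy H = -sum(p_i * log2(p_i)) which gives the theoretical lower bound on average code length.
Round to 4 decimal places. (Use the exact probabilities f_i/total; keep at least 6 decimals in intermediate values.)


Per-symbol terms -p_i * log2(p_i) with p_i = f_i/28:
  p = 5/28 = 0.178571: log2(p) = -2.485427, -p*log2(p) = 0.443826
  p = 6/28 = 0.214286: log2(p) = -2.222392, -p*log2(p) = 0.476227
  p = 17/28 = 0.607143: log2(p) = -0.719892, -p*log2(p) = 0.437077
H = 0.443826 + 0.476227 + 0.437077 = 1.357130

H = 1.3571 bits/symbol


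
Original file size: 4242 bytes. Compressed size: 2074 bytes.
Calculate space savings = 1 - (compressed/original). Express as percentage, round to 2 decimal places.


ratio = compressed/original = 2074/4242 = 0.48892
savings = 1 - ratio = 1 - 0.48892 = 0.51108
as a percentage: 0.51108 * 100 = 51.11%

Space savings = 1 - 2074/4242 = 51.11%


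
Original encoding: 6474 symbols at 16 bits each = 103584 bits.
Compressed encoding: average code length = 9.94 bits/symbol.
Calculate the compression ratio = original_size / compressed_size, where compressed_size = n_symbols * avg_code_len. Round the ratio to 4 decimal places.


original_size = n_symbols * orig_bits = 6474 * 16 = 103584 bits
compressed_size = n_symbols * avg_code_len = 6474 * 9.94 = 64351.56 bits
ratio = original_size / compressed_size = 103584 / 64351.56 = 1.6097

Compression ratio = 1.6097


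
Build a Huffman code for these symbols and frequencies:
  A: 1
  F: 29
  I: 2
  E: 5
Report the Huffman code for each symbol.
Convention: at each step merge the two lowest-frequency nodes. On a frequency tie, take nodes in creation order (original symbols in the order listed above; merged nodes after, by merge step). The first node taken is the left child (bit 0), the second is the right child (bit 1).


Huffman tree construction:
Step 1: Merge A(1) + I(2) = 3
Step 2: Merge (A+I)(3) + E(5) = 8
Step 3: Merge ((A+I)+E)(8) + F(29) = 37
Read each symbol's code off the tree from the root (left child = 0, right child = 1).

Codes:
  A: 000 (length 3)
  F: 1 (length 1)
  I: 001 (length 3)
  E: 01 (length 2)
Average code length: 48/37 = 1.2973 bits/symbol


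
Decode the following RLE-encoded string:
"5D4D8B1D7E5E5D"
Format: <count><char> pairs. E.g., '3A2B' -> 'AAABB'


Expanding each <count><char> pair:
  5D -> 'DDDDD'
  4D -> 'DDDD'
  8B -> 'BBBBBBBB'
  1D -> 'D'
  7E -> 'EEEEEEE'
  5E -> 'EEEEE'
  5D -> 'DDDDD'

Decoded = DDDDDDDDDBBBBBBBBDEEEEEEEEEEEEDDDDD


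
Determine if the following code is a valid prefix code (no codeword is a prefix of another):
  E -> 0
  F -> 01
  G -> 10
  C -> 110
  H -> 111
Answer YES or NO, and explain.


Checking each pair (does one codeword prefix another?):
  E='0' vs F='01': prefix -- VIOLATION

NO -- this is NOT a valid prefix code. E (0) is a prefix of F (01).


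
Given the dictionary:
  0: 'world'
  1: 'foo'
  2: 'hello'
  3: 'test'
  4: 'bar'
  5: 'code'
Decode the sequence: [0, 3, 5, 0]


Look up each index in the dictionary:
  0 -> 'world'
  3 -> 'test'
  5 -> 'code'
  0 -> 'world'

Decoded: "world test code world"


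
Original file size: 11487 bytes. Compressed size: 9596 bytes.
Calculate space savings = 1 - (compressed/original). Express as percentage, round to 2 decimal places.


ratio = compressed/original = 9596/11487 = 0.835379
savings = 1 - ratio = 1 - 0.835379 = 0.164621
as a percentage: 0.164621 * 100 = 16.46%

Space savings = 1 - 9596/11487 = 16.46%


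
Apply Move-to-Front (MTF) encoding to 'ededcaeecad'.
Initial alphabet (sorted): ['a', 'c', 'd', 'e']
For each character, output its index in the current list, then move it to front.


MTF encoding:
'e': index 3 in ['a', 'c', 'd', 'e'] -> ['e', 'a', 'c', 'd']
'd': index 3 in ['e', 'a', 'c', 'd'] -> ['d', 'e', 'a', 'c']
'e': index 1 in ['d', 'e', 'a', 'c'] -> ['e', 'd', 'a', 'c']
'd': index 1 in ['e', 'd', 'a', 'c'] -> ['d', 'e', 'a', 'c']
'c': index 3 in ['d', 'e', 'a', 'c'] -> ['c', 'd', 'e', 'a']
'a': index 3 in ['c', 'd', 'e', 'a'] -> ['a', 'c', 'd', 'e']
'e': index 3 in ['a', 'c', 'd', 'e'] -> ['e', 'a', 'c', 'd']
'e': index 0 in ['e', 'a', 'c', 'd'] -> ['e', 'a', 'c', 'd']
'c': index 2 in ['e', 'a', 'c', 'd'] -> ['c', 'e', 'a', 'd']
'a': index 2 in ['c', 'e', 'a', 'd'] -> ['a', 'c', 'e', 'd']
'd': index 3 in ['a', 'c', 'e', 'd'] -> ['d', 'a', 'c', 'e']


Output: [3, 3, 1, 1, 3, 3, 3, 0, 2, 2, 3]


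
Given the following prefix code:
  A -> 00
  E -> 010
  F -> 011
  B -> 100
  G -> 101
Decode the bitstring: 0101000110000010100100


Decoding step by step:
Bits 010 -> E
Bits 100 -> B
Bits 011 -> F
Bits 00 -> A
Bits 00 -> A
Bits 010 -> E
Bits 100 -> B
Bits 100 -> B


Decoded message: EBFAAEBB


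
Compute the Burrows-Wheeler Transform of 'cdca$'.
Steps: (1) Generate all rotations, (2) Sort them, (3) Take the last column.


Rotations (sorted):
  0: $cdca -> last char: a
  1: a$cdc -> last char: c
  2: ca$cd -> last char: d
  3: cdca$ -> last char: $
  4: dca$c -> last char: c


BWT = acd$c


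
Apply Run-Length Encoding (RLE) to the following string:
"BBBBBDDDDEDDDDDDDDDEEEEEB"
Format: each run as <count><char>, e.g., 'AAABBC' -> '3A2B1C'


Scanning runs left to right:
  i=0: run of 'B' x 5 -> '5B'
  i=5: run of 'D' x 4 -> '4D'
  i=9: run of 'E' x 1 -> '1E'
  i=10: run of 'D' x 9 -> '9D'
  i=19: run of 'E' x 5 -> '5E'
  i=24: run of 'B' x 1 -> '1B'

RLE = 5B4D1E9D5E1B


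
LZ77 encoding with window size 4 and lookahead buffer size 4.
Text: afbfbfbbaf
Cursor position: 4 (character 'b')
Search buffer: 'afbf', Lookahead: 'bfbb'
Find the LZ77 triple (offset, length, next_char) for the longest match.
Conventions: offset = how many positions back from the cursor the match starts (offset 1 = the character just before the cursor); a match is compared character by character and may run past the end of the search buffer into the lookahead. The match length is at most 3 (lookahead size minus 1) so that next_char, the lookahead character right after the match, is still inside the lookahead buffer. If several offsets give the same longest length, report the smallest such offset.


Try each offset into the search buffer:
  offset=1 (pos 3, char 'f'): match length 0
  offset=2 (pos 2, char 'b'): match length 3
  offset=3 (pos 1, char 'f'): match length 0
  offset=4 (pos 0, char 'a'): match length 0
Longest match has length 3 at offset 2.
next_char = character at position 4 + 3 = 7 -> 'b'

Best match: offset=2, length=3 (matching 'bfb' starting at position 2)
LZ77 triple: (2, 3, 'b')


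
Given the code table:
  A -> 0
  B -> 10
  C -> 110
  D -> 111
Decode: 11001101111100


Decoding:
110 -> C
0 -> A
110 -> C
111 -> D
110 -> C
0 -> A


Result: CACDCA


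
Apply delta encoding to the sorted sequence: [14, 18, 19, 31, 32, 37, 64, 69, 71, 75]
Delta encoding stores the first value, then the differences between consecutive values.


First value: 14
Deltas:
  18 - 14 = 4
  19 - 18 = 1
  31 - 19 = 12
  32 - 31 = 1
  37 - 32 = 5
  64 - 37 = 27
  69 - 64 = 5
  71 - 69 = 2
  75 - 71 = 4


Delta encoded: [14, 4, 1, 12, 1, 5, 27, 5, 2, 4]


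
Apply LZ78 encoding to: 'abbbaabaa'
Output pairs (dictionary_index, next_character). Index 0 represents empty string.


LZ78 encoding steps:
Dictionary: {0: ''}
Step 1: w='' (idx 0), next='a' -> output (0, 'a'), add 'a' as idx 1
Step 2: w='' (idx 0), next='b' -> output (0, 'b'), add 'b' as idx 2
Step 3: w='b' (idx 2), next='b' -> output (2, 'b'), add 'bb' as idx 3
Step 4: w='a' (idx 1), next='a' -> output (1, 'a'), add 'aa' as idx 4
Step 5: w='b' (idx 2), next='a' -> output (2, 'a'), add 'ba' as idx 5
Step 6: w='a' (idx 1), end of input -> output (1, '')


Encoded: [(0, 'a'), (0, 'b'), (2, 'b'), (1, 'a'), (2, 'a'), (1, '')]


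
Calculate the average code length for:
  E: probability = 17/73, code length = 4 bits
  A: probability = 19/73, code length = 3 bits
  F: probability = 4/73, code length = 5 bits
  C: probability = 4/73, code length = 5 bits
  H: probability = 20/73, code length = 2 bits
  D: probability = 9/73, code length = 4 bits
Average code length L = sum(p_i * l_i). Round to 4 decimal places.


Weighted contributions p_i * l_i:
  E: (17/73) * 4 = 68/73
  A: (19/73) * 3 = 57/73
  F: (4/73) * 5 = 20/73
  C: (4/73) * 5 = 20/73
  H: (20/73) * 2 = 40/73
  D: (9/73) * 4 = 36/73
Sum = (68 + 57 + 20 + 20 + 40 + 36)/73 = 241/73

L = 241/73 = 3.3014 bits/symbol


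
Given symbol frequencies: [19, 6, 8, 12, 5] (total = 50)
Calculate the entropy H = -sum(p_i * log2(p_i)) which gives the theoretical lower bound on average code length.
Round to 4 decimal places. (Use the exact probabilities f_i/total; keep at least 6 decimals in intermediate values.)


Per-symbol terms -p_i * log2(p_i) with p_i = f_i/50:
  p = 19/50 = 0.380000: log2(p) = -1.395929, -p*log2(p) = 0.530453
  p = 6/50 = 0.120000: log2(p) = -3.058894, -p*log2(p) = 0.367067
  p = 8/50 = 0.160000: log2(p) = -2.643856, -p*log2(p) = 0.423017
  p = 12/50 = 0.240000: log2(p) = -2.058894, -p*log2(p) = 0.494134
  p = 5/50 = 0.100000: log2(p) = -3.321928, -p*log2(p) = 0.332193
H = 0.530453 + 0.367067 + 0.423017 + 0.494134 + 0.332193 = 2.146864

H = 2.1469 bits/symbol


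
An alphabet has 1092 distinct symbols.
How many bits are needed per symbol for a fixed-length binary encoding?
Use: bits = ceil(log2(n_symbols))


log2(1092) = 10.0928
Bracket: 2^10 = 1024 < 1092 <= 2^11 = 2048
So ceil(log2(1092)) = 11

bits = ceil(log2(1092)) = ceil(10.0928) = 11 bits


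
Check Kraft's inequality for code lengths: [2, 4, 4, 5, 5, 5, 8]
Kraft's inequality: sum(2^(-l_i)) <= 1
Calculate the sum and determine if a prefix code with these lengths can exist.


Sum = 2^(-2) + 2^(-4) + 2^(-4) + 2^(-5) + 2^(-5) + 2^(-5) + 2^(-8)
    = 0.25 + 0.0625 + 0.0625 + 0.03125 + 0.03125 + 0.03125 + 0.00390625
    = 121/256 = 0.47265625
Since 0.47265625 <= 1, Kraft's inequality IS satisfied.
A prefix code with these lengths CAN exist.

Kraft sum = 0.47265625. Satisfied.


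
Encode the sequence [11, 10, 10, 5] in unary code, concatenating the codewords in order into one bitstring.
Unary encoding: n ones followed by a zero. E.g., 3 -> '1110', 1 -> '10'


Encode each number as n ones followed by a terminating 0:
  11 -> 111111111110 (12 bits)
  10 -> 11111111110 (11 bits)
  10 -> 11111111110 (11 bits)
  5 -> 111110 (6 bits)
Total length = 12 + 11 + 11 + 6 = 40 bits.

Unary([11, 10, 10, 5]) = 1111111111101111111111011111111110111110 (40 bits)


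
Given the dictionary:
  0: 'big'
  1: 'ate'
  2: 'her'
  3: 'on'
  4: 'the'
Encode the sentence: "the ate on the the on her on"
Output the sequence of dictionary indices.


Look up each word in the dictionary:
  'the' -> 4
  'ate' -> 1
  'on' -> 3
  'the' -> 4
  'the' -> 4
  'on' -> 3
  'her' -> 2
  'on' -> 3

Encoded: [4, 1, 3, 4, 4, 3, 2, 3]


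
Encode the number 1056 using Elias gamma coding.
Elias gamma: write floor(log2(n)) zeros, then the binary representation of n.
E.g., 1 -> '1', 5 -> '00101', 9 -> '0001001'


num_bits = floor(log2(1056)) + 1 = 11
leading_zeros = num_bits - 1 = 10
binary(1056) = 10000100000

Elias gamma(1056) = '0000000000' + '10000100000' = 000000000010000100000 (21 bits)


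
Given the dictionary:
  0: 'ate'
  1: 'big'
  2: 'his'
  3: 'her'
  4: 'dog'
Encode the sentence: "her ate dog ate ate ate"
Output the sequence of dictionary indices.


Look up each word in the dictionary:
  'her' -> 3
  'ate' -> 0
  'dog' -> 4
  'ate' -> 0
  'ate' -> 0
  'ate' -> 0

Encoded: [3, 0, 4, 0, 0, 0]


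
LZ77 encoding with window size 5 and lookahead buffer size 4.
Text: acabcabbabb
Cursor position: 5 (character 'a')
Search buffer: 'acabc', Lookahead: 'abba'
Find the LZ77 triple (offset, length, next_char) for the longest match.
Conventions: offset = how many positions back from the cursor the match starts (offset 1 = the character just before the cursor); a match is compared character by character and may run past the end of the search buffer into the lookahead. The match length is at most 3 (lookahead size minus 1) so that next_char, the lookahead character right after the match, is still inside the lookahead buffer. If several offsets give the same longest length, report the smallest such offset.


Try each offset into the search buffer:
  offset=1 (pos 4, char 'c'): match length 0
  offset=2 (pos 3, char 'b'): match length 0
  offset=3 (pos 2, char 'a'): match length 2
  offset=4 (pos 1, char 'c'): match length 0
  offset=5 (pos 0, char 'a'): match length 1
Longest match has length 2 at offset 3.
next_char = character at position 5 + 2 = 7 -> 'b'

Best match: offset=3, length=2 (matching 'ab' starting at position 2)
LZ77 triple: (3, 2, 'b')


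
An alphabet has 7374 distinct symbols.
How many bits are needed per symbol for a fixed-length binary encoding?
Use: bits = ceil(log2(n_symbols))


log2(7374) = 12.8482
Bracket: 2^12 = 4096 < 7374 <= 2^13 = 8192
So ceil(log2(7374)) = 13

bits = ceil(log2(7374)) = ceil(12.8482) = 13 bits


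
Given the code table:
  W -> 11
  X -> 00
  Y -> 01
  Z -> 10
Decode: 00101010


Decoding:
00 -> X
10 -> Z
10 -> Z
10 -> Z


Result: XZZZ


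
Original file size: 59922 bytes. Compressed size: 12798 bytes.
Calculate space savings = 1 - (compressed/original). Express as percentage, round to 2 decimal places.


ratio = compressed/original = 12798/59922 = 0.213578
savings = 1 - ratio = 1 - 0.213578 = 0.786422
as a percentage: 0.786422 * 100 = 78.64%

Space savings = 1 - 12798/59922 = 78.64%


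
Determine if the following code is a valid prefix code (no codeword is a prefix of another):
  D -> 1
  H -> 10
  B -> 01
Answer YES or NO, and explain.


Checking each pair (does one codeword prefix another?):
  D='1' vs H='10': prefix -- VIOLATION

NO -- this is NOT a valid prefix code. D (1) is a prefix of H (10).


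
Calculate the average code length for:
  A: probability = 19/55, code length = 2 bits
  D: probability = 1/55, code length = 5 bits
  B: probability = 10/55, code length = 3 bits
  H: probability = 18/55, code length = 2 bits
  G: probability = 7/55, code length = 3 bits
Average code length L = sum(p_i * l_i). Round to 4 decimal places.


Weighted contributions p_i * l_i:
  A: (19/55) * 2 = 38/55
  D: (1/55) * 5 = 5/55
  B: (10/55) * 3 = 30/55
  H: (18/55) * 2 = 36/55
  G: (7/55) * 3 = 21/55
Sum = (38 + 5 + 30 + 36 + 21)/55 = 130/55

L = 130/55 = 2.3636 bits/symbol


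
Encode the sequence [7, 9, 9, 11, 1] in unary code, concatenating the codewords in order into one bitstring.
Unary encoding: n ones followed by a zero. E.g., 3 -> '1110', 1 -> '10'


Encode each number as n ones followed by a terminating 0:
  7 -> 11111110 (8 bits)
  9 -> 1111111110 (10 bits)
  9 -> 1111111110 (10 bits)
  11 -> 111111111110 (12 bits)
  1 -> 10 (2 bits)
Total length = 8 + 10 + 10 + 12 + 2 = 42 bits.

Unary([7, 9, 9, 11, 1]) = 111111101111111110111111111011111111111010 (42 bits)


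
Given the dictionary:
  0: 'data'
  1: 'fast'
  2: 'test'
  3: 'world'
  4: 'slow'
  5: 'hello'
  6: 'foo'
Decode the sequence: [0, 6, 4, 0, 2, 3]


Look up each index in the dictionary:
  0 -> 'data'
  6 -> 'foo'
  4 -> 'slow'
  0 -> 'data'
  2 -> 'test'
  3 -> 'world'

Decoded: "data foo slow data test world"


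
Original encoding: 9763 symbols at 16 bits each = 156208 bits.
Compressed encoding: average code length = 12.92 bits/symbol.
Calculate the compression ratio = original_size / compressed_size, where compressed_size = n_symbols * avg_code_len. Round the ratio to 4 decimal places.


original_size = n_symbols * orig_bits = 9763 * 16 = 156208 bits
compressed_size = n_symbols * avg_code_len = 9763 * 12.92 = 126137.96 bits
ratio = original_size / compressed_size = 156208 / 126137.96 = 1.2384

Compression ratio = 1.2384


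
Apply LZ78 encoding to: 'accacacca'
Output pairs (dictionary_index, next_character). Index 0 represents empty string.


LZ78 encoding steps:
Dictionary: {0: ''}
Step 1: w='' (idx 0), next='a' -> output (0, 'a'), add 'a' as idx 1
Step 2: w='' (idx 0), next='c' -> output (0, 'c'), add 'c' as idx 2
Step 3: w='c' (idx 2), next='a' -> output (2, 'a'), add 'ca' as idx 3
Step 4: w='ca' (idx 3), next='c' -> output (3, 'c'), add 'cac' as idx 4
Step 5: w='ca' (idx 3), end of input -> output (3, '')


Encoded: [(0, 'a'), (0, 'c'), (2, 'a'), (3, 'c'), (3, '')]


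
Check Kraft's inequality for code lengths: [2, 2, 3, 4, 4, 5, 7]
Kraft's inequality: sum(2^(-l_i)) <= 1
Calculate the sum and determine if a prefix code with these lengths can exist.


Sum = 2^(-2) + 2^(-2) + 2^(-3) + 2^(-4) + 2^(-4) + 2^(-5) + 2^(-7)
    = 0.25 + 0.25 + 0.125 + 0.0625 + 0.0625 + 0.03125 + 0.0078125
    = 101/128 = 0.7890625
Since 0.7890625 <= 1, Kraft's inequality IS satisfied.
A prefix code with these lengths CAN exist.

Kraft sum = 0.7890625. Satisfied.


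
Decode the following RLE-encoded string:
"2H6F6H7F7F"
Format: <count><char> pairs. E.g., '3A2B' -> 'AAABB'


Expanding each <count><char> pair:
  2H -> 'HH'
  6F -> 'FFFFFF'
  6H -> 'HHHHHH'
  7F -> 'FFFFFFF'
  7F -> 'FFFFFFF'

Decoded = HHFFFFFFHHHHHHFFFFFFFFFFFFFF


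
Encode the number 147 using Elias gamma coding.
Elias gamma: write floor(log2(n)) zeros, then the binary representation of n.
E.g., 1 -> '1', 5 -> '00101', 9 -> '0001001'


num_bits = floor(log2(147)) + 1 = 8
leading_zeros = num_bits - 1 = 7
binary(147) = 10010011

Elias gamma(147) = '0000000' + '10010011' = 000000010010011 (15 bits)


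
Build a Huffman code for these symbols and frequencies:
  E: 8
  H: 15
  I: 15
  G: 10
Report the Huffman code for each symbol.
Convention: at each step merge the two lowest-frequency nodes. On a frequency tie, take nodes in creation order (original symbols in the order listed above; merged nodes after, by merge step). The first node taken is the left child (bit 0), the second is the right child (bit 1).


Huffman tree construction:
Step 1: Merge E(8) + G(10) = 18
Step 2: Merge H(15) + I(15) = 30
Step 3: Merge (E+G)(18) + (H+I)(30) = 48
Read each symbol's code off the tree from the root (left child = 0, right child = 1).

Codes:
  E: 00 (length 2)
  H: 10 (length 2)
  I: 11 (length 2)
  G: 01 (length 2)
Average code length: 96/48 = 2.0000 bits/symbol


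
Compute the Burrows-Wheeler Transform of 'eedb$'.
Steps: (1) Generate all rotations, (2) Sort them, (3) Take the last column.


Rotations (sorted):
  0: $eedb -> last char: b
  1: b$eed -> last char: d
  2: db$ee -> last char: e
  3: edb$e -> last char: e
  4: eedb$ -> last char: $


BWT = bdee$


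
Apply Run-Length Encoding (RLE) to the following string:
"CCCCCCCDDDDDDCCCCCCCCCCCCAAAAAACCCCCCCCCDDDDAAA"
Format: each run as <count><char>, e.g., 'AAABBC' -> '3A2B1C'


Scanning runs left to right:
  i=0: run of 'C' x 7 -> '7C'
  i=7: run of 'D' x 6 -> '6D'
  i=13: run of 'C' x 12 -> '12C'
  i=25: run of 'A' x 6 -> '6A'
  i=31: run of 'C' x 9 -> '9C'
  i=40: run of 'D' x 4 -> '4D'
  i=44: run of 'A' x 3 -> '3A'

RLE = 7C6D12C6A9C4D3A


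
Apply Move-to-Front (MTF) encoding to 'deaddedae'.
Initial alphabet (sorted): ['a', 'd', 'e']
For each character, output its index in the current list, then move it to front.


MTF encoding:
'd': index 1 in ['a', 'd', 'e'] -> ['d', 'a', 'e']
'e': index 2 in ['d', 'a', 'e'] -> ['e', 'd', 'a']
'a': index 2 in ['e', 'd', 'a'] -> ['a', 'e', 'd']
'd': index 2 in ['a', 'e', 'd'] -> ['d', 'a', 'e']
'd': index 0 in ['d', 'a', 'e'] -> ['d', 'a', 'e']
'e': index 2 in ['d', 'a', 'e'] -> ['e', 'd', 'a']
'd': index 1 in ['e', 'd', 'a'] -> ['d', 'e', 'a']
'a': index 2 in ['d', 'e', 'a'] -> ['a', 'd', 'e']
'e': index 2 in ['a', 'd', 'e'] -> ['e', 'a', 'd']


Output: [1, 2, 2, 2, 0, 2, 1, 2, 2]


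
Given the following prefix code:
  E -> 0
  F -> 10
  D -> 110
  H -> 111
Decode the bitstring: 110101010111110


Decoding step by step:
Bits 110 -> D
Bits 10 -> F
Bits 10 -> F
Bits 10 -> F
Bits 111 -> H
Bits 110 -> D


Decoded message: DFFFHD


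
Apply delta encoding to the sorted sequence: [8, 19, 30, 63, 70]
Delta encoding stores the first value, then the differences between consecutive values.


First value: 8
Deltas:
  19 - 8 = 11
  30 - 19 = 11
  63 - 30 = 33
  70 - 63 = 7


Delta encoded: [8, 11, 11, 33, 7]


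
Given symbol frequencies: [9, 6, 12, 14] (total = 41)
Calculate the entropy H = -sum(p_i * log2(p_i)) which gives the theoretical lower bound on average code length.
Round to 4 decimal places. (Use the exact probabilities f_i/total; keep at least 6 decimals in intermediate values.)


Per-symbol terms -p_i * log2(p_i) with p_i = f_i/41:
  p = 9/41 = 0.219512: log2(p) = -2.187627, -p*log2(p) = 0.480211
  p = 6/41 = 0.146341: log2(p) = -2.772590, -p*log2(p) = 0.405745
  p = 12/41 = 0.292683: log2(p) = -1.772590, -p*log2(p) = 0.518807
  p = 14/41 = 0.341463: log2(p) = -1.550197, -p*log2(p) = 0.529336
H = 0.480211 + 0.405745 + 0.518807 + 0.529336 = 1.934099

H = 1.9341 bits/symbol


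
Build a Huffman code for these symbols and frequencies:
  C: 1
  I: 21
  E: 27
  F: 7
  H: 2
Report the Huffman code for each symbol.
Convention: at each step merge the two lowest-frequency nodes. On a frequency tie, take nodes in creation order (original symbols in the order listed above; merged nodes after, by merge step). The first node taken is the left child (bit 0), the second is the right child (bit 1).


Huffman tree construction:
Step 1: Merge C(1) + H(2) = 3
Step 2: Merge (C+H)(3) + F(7) = 10
Step 3: Merge ((C+H)+F)(10) + I(21) = 31
Step 4: Merge E(27) + (((C+H)+F)+I)(31) = 58
Read each symbol's code off the tree from the root (left child = 0, right child = 1).

Codes:
  C: 1000 (length 4)
  I: 11 (length 2)
  E: 0 (length 1)
  F: 101 (length 3)
  H: 1001 (length 4)
Average code length: 102/58 = 1.7586 bits/symbol


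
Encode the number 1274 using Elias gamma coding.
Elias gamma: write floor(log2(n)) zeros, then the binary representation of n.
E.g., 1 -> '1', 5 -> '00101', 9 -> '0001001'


num_bits = floor(log2(1274)) + 1 = 11
leading_zeros = num_bits - 1 = 10
binary(1274) = 10011111010

Elias gamma(1274) = '0000000000' + '10011111010' = 000000000010011111010 (21 bits)


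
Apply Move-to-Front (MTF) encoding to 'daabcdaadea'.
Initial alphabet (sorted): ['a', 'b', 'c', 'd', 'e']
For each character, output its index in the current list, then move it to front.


MTF encoding:
'd': index 3 in ['a', 'b', 'c', 'd', 'e'] -> ['d', 'a', 'b', 'c', 'e']
'a': index 1 in ['d', 'a', 'b', 'c', 'e'] -> ['a', 'd', 'b', 'c', 'e']
'a': index 0 in ['a', 'd', 'b', 'c', 'e'] -> ['a', 'd', 'b', 'c', 'e']
'b': index 2 in ['a', 'd', 'b', 'c', 'e'] -> ['b', 'a', 'd', 'c', 'e']
'c': index 3 in ['b', 'a', 'd', 'c', 'e'] -> ['c', 'b', 'a', 'd', 'e']
'd': index 3 in ['c', 'b', 'a', 'd', 'e'] -> ['d', 'c', 'b', 'a', 'e']
'a': index 3 in ['d', 'c', 'b', 'a', 'e'] -> ['a', 'd', 'c', 'b', 'e']
'a': index 0 in ['a', 'd', 'c', 'b', 'e'] -> ['a', 'd', 'c', 'b', 'e']
'd': index 1 in ['a', 'd', 'c', 'b', 'e'] -> ['d', 'a', 'c', 'b', 'e']
'e': index 4 in ['d', 'a', 'c', 'b', 'e'] -> ['e', 'd', 'a', 'c', 'b']
'a': index 2 in ['e', 'd', 'a', 'c', 'b'] -> ['a', 'e', 'd', 'c', 'b']


Output: [3, 1, 0, 2, 3, 3, 3, 0, 1, 4, 2]


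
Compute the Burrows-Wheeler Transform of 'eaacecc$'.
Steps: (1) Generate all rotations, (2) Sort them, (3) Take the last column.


Rotations (sorted):
  0: $eaacecc -> last char: c
  1: aacecc$e -> last char: e
  2: acecc$ea -> last char: a
  3: c$eaacec -> last char: c
  4: cc$eaace -> last char: e
  5: cecc$eaa -> last char: a
  6: eaacecc$ -> last char: $
  7: ecc$eaac -> last char: c


BWT = ceacea$c


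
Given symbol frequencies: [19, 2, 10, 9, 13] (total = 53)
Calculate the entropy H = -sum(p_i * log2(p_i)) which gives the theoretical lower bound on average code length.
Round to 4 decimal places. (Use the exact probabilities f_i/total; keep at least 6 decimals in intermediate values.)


Per-symbol terms -p_i * log2(p_i) with p_i = f_i/53:
  p = 19/53 = 0.358491: log2(p) = -1.479993, -p*log2(p) = 0.530564
  p = 2/53 = 0.037736: log2(p) = -4.727920, -p*log2(p) = 0.178412
  p = 10/53 = 0.188679: log2(p) = -2.405992, -p*log2(p) = 0.453961
  p = 9/53 = 0.169811: log2(p) = -2.557995, -p*log2(p) = 0.434377
  p = 13/53 = 0.245283: log2(p) = -2.027481, -p*log2(p) = 0.497307
H = 0.530564 + 0.178412 + 0.453961 + 0.434377 + 0.497307 = 2.094621

H = 2.0946 bits/symbol
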